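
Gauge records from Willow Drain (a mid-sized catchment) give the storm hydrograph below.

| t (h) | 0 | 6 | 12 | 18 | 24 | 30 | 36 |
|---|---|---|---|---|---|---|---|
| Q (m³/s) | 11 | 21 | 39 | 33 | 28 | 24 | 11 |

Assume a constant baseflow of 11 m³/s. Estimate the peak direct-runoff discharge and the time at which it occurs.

Subtracting baseflow gives direct-runoff ordinates: 0.0, 10.0, 28.0, 22.0, 17.0, 13.0, 0.0 m³/s.
The maximum is 28.0 m³/s, occurring at the reading for t = 12 h.

Q_p = 28.0 m³/s at t = 12 h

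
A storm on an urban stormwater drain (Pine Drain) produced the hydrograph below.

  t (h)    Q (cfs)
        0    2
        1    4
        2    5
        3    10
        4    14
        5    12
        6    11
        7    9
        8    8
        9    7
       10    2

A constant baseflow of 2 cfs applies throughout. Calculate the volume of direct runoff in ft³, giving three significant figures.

V ≈ 2.23 × 10^5 ft³

Direct-runoff ordinates (Q − Q_b): 0.0, 2.0, 3.0, 8.0, 12.0, 10.0, 9.0, 7.0, 6.0, 5.0, 0.0 cfs.
ΣQ_DR = 62.00 cfs.
With Δt = 1 h = 3600 s, V = ΣQ_DR · Δt = 62.00 × 3600 = 2.23 × 10^5 ft³.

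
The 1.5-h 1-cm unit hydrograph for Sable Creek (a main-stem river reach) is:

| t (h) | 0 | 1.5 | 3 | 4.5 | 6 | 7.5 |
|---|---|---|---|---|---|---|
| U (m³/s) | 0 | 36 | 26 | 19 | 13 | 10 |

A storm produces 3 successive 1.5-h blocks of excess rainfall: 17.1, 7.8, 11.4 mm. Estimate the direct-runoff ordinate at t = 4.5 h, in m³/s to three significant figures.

Q ≈ 93.8 m³/s

By discrete convolution, Q_j = Σ (P_i / 10 mm) · U_{j−i}.
At t = 4.5 h (j=3): Q = (17.1/10)·19 + (7.8/10)·26 + (11.4/10)·36 = 93.8 m³/s.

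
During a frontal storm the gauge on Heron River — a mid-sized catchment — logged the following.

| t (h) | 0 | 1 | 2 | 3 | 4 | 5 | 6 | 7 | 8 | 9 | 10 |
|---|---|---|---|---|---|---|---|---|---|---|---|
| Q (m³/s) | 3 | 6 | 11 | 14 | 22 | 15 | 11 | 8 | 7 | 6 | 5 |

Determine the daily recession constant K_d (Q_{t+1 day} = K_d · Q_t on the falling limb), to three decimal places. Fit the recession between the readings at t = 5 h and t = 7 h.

K_d ≈ 0.001

Between t = 5 h and t = 7 h the flow falls from 15 to 8 m³/s over 2×1 h = 2 h.
Per-interval ratio K = (8/15)^(1/2) = 0.7303; K_d = K^(24/1) = 0.001.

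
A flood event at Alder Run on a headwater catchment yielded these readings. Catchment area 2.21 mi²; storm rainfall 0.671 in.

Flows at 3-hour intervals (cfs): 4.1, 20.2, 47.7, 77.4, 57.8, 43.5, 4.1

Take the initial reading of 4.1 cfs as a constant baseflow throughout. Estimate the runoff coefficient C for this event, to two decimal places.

ΣQ_DR = 226.1 cfs; V = ΣQ_DR·Δt = 2.442 × 10^6 ft³.
Runoff depth d = V / A = 0.4756 in.
C = d / P = 0.4756 / 0.671 = 0.71.

C ≈ 0.71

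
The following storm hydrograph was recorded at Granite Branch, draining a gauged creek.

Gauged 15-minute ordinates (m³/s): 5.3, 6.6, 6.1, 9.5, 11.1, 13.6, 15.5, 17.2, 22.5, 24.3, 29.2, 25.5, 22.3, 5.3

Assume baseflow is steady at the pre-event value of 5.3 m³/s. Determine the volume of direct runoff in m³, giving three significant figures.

Direct-runoff ordinates (Q − Q_b): 0.0, 1.3, 0.8, 4.2, 5.8, 8.3, 10.2, 11.9, 17.2, 19.0, 23.9, 20.2, 17.0, 0.0 m³/s.
ΣQ_DR = 139.8 m³/s.
With Δt = 0.25 h = 900 s, V = ΣQ_DR · Δt = 139.8 × 900 = 1.26 × 10^5 m³.

V ≈ 1.26 × 10^5 m³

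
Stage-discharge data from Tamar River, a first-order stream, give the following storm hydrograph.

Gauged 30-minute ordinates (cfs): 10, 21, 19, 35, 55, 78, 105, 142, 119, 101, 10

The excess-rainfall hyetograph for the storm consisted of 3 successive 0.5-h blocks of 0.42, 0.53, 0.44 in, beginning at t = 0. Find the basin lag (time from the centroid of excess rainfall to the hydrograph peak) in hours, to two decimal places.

Centroid of excess rainfall: t_c = Σ P_i·t̄_i / ΣP_i = 0.7572 h (block centres at 0.25, 0.75, 1.25 h).
Hydrograph peak occurs at t = 3.5 h, so basin lag t_L = 3.5 − 0.7572 = 2.74 h.

t_L ≈ 2.74 h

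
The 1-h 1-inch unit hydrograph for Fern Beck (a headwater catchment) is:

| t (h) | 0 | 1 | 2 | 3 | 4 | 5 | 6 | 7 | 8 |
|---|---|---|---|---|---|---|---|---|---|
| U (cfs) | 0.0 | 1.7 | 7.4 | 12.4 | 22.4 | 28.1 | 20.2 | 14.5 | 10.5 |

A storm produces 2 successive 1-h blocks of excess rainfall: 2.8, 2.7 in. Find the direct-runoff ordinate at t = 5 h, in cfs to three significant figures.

Q ≈ 139 cfs

By discrete convolution, Q_j = Σ (P_i / 1 in) · U_{j−i}.
At t = 5 h (j=5): Q = (2.8/1)·28.1 + (2.7/1)·22.4 = 139 cfs.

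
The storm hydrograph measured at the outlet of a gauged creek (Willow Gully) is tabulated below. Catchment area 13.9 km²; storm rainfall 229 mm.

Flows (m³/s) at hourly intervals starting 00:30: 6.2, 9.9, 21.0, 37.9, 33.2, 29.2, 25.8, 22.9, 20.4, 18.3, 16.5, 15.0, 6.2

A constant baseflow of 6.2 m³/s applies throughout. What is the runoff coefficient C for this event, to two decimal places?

C ≈ 0.21

ΣQ_DR = 181.9 m³/s; V = ΣQ_DR·Δt = 6.548 × 10^5 m³.
Runoff depth d = V / A = 47.11 mm.
C = d / P = 47.11 / 229 = 0.21.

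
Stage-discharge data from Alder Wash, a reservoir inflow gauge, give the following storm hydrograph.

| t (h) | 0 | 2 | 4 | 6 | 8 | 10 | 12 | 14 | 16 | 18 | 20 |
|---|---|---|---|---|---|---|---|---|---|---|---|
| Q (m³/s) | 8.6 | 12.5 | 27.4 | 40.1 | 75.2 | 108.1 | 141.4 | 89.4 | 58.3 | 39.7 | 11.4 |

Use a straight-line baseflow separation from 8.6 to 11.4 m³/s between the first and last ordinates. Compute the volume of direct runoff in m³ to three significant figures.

Direct-runoff ordinates (Q − Q_b): 0.00, 3.62, 18.24, 30.66, 65.48, 98.10, 131.12, 78.84, 47.46, 28.58, 0.00 m³/s.
ΣQ_DR = 502.1 m³/s.
With Δt = 2 h = 7200 s, V = ΣQ_DR · Δt = 502.1 × 7200 = 3.62 × 10^6 m³.

V ≈ 3.62 × 10^6 m³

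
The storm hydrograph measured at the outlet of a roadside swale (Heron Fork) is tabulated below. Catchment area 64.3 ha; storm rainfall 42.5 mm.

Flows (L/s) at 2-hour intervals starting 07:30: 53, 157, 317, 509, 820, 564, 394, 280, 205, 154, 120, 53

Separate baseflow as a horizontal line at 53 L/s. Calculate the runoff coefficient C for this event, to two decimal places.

C ≈ 0.79

ΣQ_DR = 2990 L/s; V = ΣQ_DR·Δt = 2.153 × 10^7 L.
Runoff depth d = V / A = 33.48 mm.
C = d / P = 33.48 / 42.5 = 0.79.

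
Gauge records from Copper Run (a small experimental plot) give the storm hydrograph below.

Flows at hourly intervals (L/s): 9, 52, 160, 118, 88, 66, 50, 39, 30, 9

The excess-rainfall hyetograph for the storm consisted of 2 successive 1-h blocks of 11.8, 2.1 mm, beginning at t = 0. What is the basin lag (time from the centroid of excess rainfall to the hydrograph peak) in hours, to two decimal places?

t_L ≈ 1.35 h

Centroid of excess rainfall: t_c = Σ P_i·t̄_i / ΣP_i = 0.6511 h (block centres at 0.5, 1.5 h).
Hydrograph peak occurs at t = 2 h, so basin lag t_L = 2 − 0.6511 = 1.35 h.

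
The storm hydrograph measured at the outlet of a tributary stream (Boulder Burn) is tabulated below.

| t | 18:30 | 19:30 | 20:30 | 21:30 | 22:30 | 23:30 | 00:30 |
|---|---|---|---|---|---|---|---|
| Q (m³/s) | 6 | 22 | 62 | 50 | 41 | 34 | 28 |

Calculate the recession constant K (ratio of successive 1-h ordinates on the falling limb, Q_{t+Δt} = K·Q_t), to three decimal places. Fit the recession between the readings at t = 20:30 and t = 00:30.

K ≈ 0.820

Using the recession-limb readings at t = 20:30 and t = 00:30: Q falls from 62 to 28 m³/s over 4 intervals.
K = (Q₂/Q₁)^(1/4) = (28/62)^(1/4) = 0.820.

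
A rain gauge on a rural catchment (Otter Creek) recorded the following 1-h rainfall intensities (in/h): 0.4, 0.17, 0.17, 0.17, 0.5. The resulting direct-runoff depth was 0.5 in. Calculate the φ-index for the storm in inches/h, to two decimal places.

Only the 2 blocks with intensity above φ contribute runoff: 0.4, 0.5 in/h.
Σ(I−φ)·Δt = d  ⇒  (0.4+0.5 − 2φ)·1 = 0.5
φ = (0.9000 − 0.5/1) / 2 = 0.20 in/h.

φ ≈ 0.20 in/h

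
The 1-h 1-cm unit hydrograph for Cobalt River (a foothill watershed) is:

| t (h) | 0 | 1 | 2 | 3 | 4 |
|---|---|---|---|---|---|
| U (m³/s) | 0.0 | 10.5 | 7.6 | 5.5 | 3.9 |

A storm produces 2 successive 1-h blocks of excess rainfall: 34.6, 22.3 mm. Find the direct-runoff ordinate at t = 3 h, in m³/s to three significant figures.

Q ≈ 36.0 m³/s

By discrete convolution, Q_j = Σ (P_i / 10 mm) · U_{j−i}.
At t = 3 h (j=3): Q = (34.6/10)·5.5 + (22.3/10)·7.6 = 36.0 m³/s.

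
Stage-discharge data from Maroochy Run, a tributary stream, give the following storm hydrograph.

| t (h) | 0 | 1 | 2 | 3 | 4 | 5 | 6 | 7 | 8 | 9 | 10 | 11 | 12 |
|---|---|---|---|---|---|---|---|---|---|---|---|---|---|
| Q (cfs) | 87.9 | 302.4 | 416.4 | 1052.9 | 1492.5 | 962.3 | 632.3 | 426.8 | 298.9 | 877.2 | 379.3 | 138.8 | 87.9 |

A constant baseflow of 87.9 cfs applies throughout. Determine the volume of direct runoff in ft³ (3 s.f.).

V ≈ 2.16 × 10^7 ft³

Direct-runoff ordinates (Q − Q_b): 0.0, 214.5, 328.5, 965.0, 1404.6, 874.4, 544.4, 338.9, 211.0, 789.3, 291.4, 50.9, 0.0 cfs.
ΣQ_DR = 6013 cfs.
With Δt = 1 h = 3600 s, V = ΣQ_DR · Δt = 6013 × 3600 = 2.16 × 10^7 ft³.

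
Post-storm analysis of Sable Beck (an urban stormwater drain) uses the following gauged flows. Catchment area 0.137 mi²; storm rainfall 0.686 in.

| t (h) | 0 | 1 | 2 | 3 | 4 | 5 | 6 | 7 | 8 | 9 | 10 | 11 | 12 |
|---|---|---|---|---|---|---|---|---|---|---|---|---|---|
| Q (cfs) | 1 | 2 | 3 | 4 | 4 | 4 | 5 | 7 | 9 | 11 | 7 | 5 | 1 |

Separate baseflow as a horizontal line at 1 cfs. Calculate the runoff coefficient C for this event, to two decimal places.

ΣQ_DR = 50.00 cfs; V = ΣQ_DR·Δt = 1.800 × 10^5 ft³.
Runoff depth d = V / A = 0.5655 in.
C = d / P = 0.5655 / 0.686 = 0.82.

C ≈ 0.82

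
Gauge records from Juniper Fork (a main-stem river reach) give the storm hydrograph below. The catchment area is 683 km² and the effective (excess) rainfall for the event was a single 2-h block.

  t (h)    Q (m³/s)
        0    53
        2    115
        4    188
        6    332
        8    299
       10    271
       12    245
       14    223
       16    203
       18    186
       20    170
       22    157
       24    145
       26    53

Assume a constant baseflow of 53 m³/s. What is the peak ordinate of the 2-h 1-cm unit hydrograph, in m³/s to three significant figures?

U_p ≈ 139 m³/s

Direct runoff: 0.0, 62.0, 135.0, 279.0, 246.0, 218.0, 192.0, 170.0, 150.0, 133.0, 117.0, 104.0, 92.0, 0.0 m³/s; ΣQ_DR = 1898 m³/s, peak = 279.0 m³/s.
Runoff depth d = ΣQ_DR·Δt / A = 1898 × 7200 / (683 km²) = 20.01 mm.
The 1-cm UH is the DRH scaled by (10 mm)/d, so U_p = 279.0 × 10/20.01 = 139 m³/s.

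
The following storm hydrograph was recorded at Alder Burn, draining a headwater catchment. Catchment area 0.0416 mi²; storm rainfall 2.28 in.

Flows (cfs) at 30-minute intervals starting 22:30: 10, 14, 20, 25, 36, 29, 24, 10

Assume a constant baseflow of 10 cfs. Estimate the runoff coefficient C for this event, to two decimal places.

C ≈ 0.72

ΣQ_DR = 88.00 cfs; V = ΣQ_DR·Δt = 1.584 × 10^5 ft³.
Runoff depth d = V / A = 1.639 in.
C = d / P = 1.639 / 2.28 = 0.72.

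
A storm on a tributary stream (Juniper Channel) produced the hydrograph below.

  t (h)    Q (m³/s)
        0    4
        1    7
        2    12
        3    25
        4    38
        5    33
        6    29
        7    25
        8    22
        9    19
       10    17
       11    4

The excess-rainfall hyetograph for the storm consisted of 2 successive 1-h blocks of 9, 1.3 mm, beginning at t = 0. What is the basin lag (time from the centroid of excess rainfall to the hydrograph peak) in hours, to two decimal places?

Centroid of excess rainfall: t_c = Σ P_i·t̄_i / ΣP_i = 0.6262 h (block centres at 0.5, 1.5 h).
Hydrograph peak occurs at t = 4 h, so basin lag t_L = 4 − 0.6262 = 3.37 h.

t_L ≈ 3.37 h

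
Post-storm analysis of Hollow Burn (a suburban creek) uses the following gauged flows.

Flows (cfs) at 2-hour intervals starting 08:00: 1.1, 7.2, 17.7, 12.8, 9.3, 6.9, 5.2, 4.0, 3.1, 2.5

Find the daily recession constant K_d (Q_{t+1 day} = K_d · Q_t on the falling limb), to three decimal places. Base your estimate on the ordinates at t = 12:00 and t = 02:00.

Between t = 12:00 and t = 02:00 the flow falls from 17.7 to 2.5 cfs over 7×2 h = 14 h.
Per-interval ratio K = (2.5/17.7)^(1/7) = 0.7561; K_d = K^(24/2) = 0.035.

K_d ≈ 0.035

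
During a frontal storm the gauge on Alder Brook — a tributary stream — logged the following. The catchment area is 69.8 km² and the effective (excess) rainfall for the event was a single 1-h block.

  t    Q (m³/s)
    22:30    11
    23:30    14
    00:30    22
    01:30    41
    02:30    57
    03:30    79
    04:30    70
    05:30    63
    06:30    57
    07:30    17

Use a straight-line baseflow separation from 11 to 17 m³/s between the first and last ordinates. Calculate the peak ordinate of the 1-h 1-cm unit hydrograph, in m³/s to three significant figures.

U_p ≈ 43.1 m³/s

Direct runoff: 0.00, 2.33, 9.67, 28.00, 43.33, 64.67, 55.00, 47.33, 40.67, 0.00 m³/s; ΣQ_DR = 291.0 m³/s, peak = 64.67 m³/s.
Runoff depth d = ΣQ_DR·Δt / A = 291.0 × 3600 / (69.8 km²) = 15.01 mm.
The 1-cm UH is the DRH scaled by (10 mm)/d, so U_p = 64.67 × 10/15.01 = 43.1 m³/s.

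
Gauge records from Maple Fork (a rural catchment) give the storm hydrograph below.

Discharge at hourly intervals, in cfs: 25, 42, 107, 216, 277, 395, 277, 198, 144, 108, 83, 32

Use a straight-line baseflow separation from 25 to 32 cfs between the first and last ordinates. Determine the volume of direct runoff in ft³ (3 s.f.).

V ≈ 5.62 × 10^6 ft³

Direct-runoff ordinates (Q − Q_b): 0.00, 16.36, 80.73, 189.09, 249.45, 366.82, 248.18, 168.55, 113.91, 77.27, 51.64, 0.00 cfs.
ΣQ_DR = 1562 cfs.
With Δt = 1 h = 3600 s, V = ΣQ_DR · Δt = 1562 × 3600 = 5.62 × 10^6 ft³.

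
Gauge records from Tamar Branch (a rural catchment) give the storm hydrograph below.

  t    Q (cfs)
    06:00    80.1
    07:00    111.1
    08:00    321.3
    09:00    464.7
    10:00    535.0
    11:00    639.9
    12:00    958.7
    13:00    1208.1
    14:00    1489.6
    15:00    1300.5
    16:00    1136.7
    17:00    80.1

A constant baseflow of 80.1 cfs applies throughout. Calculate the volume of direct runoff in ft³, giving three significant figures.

V ≈ 2.65 × 10^7 ft³

Direct-runoff ordinates (Q − Q_b): 0.0, 31.0, 241.2, 384.6, 454.9, 559.8, 878.6, 1128.0, 1409.5, 1220.4, 1056.6, 0.0 cfs.
ΣQ_DR = 7365 cfs.
With Δt = 1 h = 3600 s, V = ΣQ_DR · Δt = 7365 × 3600 = 2.65 × 10^7 ft³.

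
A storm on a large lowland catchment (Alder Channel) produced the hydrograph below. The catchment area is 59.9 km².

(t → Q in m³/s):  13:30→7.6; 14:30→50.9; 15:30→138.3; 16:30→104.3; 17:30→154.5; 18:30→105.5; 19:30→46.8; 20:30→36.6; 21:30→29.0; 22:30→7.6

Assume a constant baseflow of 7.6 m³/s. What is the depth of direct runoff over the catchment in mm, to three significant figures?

d ≈ 36.4 mm

Direct runoff: 0.0, 43.3, 130.7, 96.7, 146.9, 97.9, 39.2, 29.0, 21.4, 0.0 m³/s; ΣQ_DR = 605.1 m³/s.
V = ΣQ_DR · Δt = 605.1 × 3600 s = 2.178 × 10^6 m³.
Over A = 59.9 km², depth = V / A = 36.4 mm.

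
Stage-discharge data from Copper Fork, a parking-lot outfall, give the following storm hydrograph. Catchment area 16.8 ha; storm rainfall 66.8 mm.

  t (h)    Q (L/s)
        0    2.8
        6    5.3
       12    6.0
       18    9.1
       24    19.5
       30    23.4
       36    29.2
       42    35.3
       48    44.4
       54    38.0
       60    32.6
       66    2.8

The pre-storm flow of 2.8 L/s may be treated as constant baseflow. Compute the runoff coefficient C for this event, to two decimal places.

C ≈ 0.41

ΣQ_DR = 214.8 L/s; V = ΣQ_DR·Δt = 4.640 × 10^6 L.
Runoff depth d = V / A = 27.62 mm.
C = d / P = 27.62 / 66.8 = 0.41.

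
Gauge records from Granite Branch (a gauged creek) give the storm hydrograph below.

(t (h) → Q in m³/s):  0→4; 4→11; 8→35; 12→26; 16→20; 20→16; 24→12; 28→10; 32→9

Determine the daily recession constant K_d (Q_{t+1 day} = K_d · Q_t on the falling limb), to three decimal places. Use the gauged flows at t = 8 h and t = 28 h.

Between t = 8 h and t = 28 h the flow falls from 35 to 10 m³/s over 5×4 h = 20 h.
Per-interval ratio K = (10/35)^(1/5) = 0.7784; K_d = K^(24/4) = 0.222.

K_d ≈ 0.222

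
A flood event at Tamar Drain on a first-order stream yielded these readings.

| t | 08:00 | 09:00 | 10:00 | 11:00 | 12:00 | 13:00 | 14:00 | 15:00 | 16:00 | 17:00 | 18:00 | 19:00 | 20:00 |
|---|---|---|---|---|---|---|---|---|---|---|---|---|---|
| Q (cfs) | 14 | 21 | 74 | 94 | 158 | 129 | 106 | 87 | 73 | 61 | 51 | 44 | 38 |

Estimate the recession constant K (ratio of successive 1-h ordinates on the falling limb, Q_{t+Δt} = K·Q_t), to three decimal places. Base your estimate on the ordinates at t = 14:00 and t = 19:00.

K ≈ 0.839

Using the recession-limb readings at t = 14:00 and t = 19:00: Q falls from 106 to 44 cfs over 5 intervals.
K = (Q₂/Q₁)^(1/5) = (44/106)^(1/5) = 0.839.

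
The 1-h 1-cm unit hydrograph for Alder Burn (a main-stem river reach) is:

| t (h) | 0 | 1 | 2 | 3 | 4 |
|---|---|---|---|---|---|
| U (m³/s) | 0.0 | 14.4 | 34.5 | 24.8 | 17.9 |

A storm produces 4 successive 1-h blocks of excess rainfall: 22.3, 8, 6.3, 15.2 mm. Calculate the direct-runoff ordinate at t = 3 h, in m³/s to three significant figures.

Q ≈ 92.0 m³/s

By discrete convolution, Q_j = Σ (P_i / 10 mm) · U_{j−i}.
At t = 3 h (j=3): Q = (22.3/10)·24.8 + (8/10)·34.5 + (6.3/10)·14.4 + (15.2/10)·0.0 = 92.0 m³/s.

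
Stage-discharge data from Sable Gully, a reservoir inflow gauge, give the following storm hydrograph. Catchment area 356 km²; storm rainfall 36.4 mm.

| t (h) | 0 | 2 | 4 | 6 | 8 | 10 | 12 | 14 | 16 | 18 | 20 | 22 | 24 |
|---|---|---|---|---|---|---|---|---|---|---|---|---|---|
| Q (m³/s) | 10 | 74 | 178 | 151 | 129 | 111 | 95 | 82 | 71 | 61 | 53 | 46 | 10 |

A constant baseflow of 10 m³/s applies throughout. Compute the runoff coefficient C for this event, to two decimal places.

C ≈ 0.52

ΣQ_DR = 941.0 m³/s; V = ΣQ_DR·Δt = 6.775 × 10^6 m³.
Runoff depth d = V / A = 19.03 mm.
C = d / P = 19.03 / 36.4 = 0.52.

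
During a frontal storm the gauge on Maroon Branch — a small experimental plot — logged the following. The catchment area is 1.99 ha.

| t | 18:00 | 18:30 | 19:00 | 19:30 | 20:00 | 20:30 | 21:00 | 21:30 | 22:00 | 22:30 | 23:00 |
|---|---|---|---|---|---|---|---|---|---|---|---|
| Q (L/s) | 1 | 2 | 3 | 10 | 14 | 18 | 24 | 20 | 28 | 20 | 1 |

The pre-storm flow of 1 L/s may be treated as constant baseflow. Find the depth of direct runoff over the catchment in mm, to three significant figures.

d ≈ 11.8 mm

Direct runoff: 0.0, 1.0, 2.0, 9.0, 13.0, 17.0, 23.0, 19.0, 27.0, 19.0, 0.0 L/s; ΣQ_DR = 130.0 L/s.
V = ΣQ_DR · Δt = 130.0 × 1800 s = 2.340 × 10^5 L.
Over A = 1.99 ha, depth = V / A = 11.8 mm.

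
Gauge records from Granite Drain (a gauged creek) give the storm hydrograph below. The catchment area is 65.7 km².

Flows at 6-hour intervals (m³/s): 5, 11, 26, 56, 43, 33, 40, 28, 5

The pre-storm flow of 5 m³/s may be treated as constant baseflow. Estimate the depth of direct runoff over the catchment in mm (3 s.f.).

d ≈ 66.4 mm

Direct runoff: 0.0, 6.0, 21.0, 51.0, 38.0, 28.0, 35.0, 23.0, 0.0 m³/s; ΣQ_DR = 202.0 m³/s.
V = ΣQ_DR · Δt = 202.0 × 21600 s = 4.363 × 10^6 m³.
Over A = 65.7 km², depth = V / A = 66.4 mm.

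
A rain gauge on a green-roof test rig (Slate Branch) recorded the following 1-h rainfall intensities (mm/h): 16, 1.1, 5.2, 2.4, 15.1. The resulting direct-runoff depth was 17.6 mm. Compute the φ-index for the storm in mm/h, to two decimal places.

φ ≈ 6.75 mm/h

Only the 2 blocks with intensity above φ contribute runoff: 16, 15.1 mm/h.
Σ(I−φ)·Δt = d  ⇒  (16+15.1 − 2φ)·1 = 17.6
φ = (31.10 − 17.6/1) / 2 = 6.75 mm/h.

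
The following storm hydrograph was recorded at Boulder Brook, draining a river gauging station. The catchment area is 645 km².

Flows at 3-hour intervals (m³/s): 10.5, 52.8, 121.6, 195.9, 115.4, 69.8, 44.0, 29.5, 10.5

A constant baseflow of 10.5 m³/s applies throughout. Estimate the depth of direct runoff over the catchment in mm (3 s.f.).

d ≈ 9.30 mm

Direct runoff: 0.0, 42.3, 111.1, 185.4, 104.9, 59.3, 33.5, 19.0, 0.0 m³/s; ΣQ_DR = 555.5 m³/s.
V = ΣQ_DR · Δt = 555.5 × 10800 s = 5.999 × 10^6 m³.
Over A = 645 km², depth = V / A = 9.30 mm.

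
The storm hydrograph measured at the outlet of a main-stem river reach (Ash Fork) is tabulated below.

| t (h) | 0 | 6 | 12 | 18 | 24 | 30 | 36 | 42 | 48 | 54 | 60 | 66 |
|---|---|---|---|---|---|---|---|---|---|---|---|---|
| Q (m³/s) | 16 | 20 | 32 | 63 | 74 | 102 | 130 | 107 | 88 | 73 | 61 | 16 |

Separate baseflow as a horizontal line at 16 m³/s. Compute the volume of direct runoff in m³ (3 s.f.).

Direct-runoff ordinates (Q − Q_b): 0.0, 4.0, 16.0, 47.0, 58.0, 86.0, 114.0, 91.0, 72.0, 57.0, 45.0, 0.0 m³/s.
ΣQ_DR = 590.0 m³/s.
With Δt = 6 h = 21600 s, V = ΣQ_DR · Δt = 590.0 × 21600 = 1.27 × 10^7 m³.

V ≈ 1.27 × 10^7 m³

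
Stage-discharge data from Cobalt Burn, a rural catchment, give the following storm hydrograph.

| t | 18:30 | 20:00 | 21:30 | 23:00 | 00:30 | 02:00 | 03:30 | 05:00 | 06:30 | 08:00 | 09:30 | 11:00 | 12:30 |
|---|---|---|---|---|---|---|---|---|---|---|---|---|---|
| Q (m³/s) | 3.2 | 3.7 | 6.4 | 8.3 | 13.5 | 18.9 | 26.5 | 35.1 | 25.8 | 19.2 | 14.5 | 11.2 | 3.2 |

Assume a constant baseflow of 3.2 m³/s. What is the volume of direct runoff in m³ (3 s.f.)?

V ≈ 7.99 × 10^5 m³

Direct-runoff ordinates (Q − Q_b): 0.0, 0.5, 3.2, 5.1, 10.3, 15.7, 23.3, 31.9, 22.6, 16.0, 11.3, 8.0, 0.0 m³/s.
ΣQ_DR = 147.9 m³/s.
With Δt = 1.5 h = 5400 s, V = ΣQ_DR · Δt = 147.9 × 5400 = 7.99 × 10^5 m³.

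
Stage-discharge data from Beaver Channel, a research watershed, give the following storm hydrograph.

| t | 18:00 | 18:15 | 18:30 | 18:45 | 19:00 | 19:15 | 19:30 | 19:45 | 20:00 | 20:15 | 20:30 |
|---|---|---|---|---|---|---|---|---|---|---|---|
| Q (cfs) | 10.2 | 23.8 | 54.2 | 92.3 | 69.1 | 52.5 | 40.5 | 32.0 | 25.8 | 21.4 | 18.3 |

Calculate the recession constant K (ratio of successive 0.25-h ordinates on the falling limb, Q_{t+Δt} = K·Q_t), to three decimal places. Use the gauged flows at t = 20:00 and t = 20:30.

Using the recession-limb readings at t = 20:00 and t = 20:30: Q falls from 25.8 to 18.3 cfs over 2 intervals.
K = (Q₂/Q₁)^(1/2) = (18.3/25.8)^(1/2) = 0.842.

K ≈ 0.842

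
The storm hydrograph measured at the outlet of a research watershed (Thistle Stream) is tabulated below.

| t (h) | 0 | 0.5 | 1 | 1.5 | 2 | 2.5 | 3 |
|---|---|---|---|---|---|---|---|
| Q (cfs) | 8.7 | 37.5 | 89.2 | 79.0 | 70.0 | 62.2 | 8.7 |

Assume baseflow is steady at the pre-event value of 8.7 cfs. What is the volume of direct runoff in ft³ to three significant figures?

Direct-runoff ordinates (Q − Q_b): 0.0, 28.8, 80.5, 70.3, 61.3, 53.5, 0.0 cfs.
ΣQ_DR = 294.4 cfs.
With Δt = 0.5 h = 1800 s, V = ΣQ_DR · Δt = 294.4 × 1800 = 5.30 × 10^5 ft³.

V ≈ 5.30 × 10^5 ft³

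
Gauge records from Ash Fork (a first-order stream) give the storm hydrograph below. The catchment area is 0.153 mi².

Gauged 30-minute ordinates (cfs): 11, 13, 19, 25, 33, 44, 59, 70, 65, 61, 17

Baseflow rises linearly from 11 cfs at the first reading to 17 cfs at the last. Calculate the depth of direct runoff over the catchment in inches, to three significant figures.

Direct runoff: 0.00, 1.40, 6.80, 12.20, 19.60, 30.00, 44.40, 54.80, 49.20, 44.60, 0.00 cfs; ΣQ_DR = 263.0 cfs.
V = ΣQ_DR · Δt = 263.0 × 1800 s = 4.734 × 10^5 ft³.
Over A = 0.153 mi², depth = V / A = 1.33 in.

d ≈ 1.33 in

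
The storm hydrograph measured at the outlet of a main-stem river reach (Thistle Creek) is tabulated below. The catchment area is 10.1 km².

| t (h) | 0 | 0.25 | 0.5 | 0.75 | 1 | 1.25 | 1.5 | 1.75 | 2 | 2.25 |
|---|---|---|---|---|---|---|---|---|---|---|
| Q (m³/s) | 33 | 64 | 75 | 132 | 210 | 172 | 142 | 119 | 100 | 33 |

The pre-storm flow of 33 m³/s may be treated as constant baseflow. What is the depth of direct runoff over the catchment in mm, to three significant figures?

d ≈ 66.8 mm

Direct runoff: 0.0, 31.0, 42.0, 99.0, 177.0, 139.0, 109.0, 86.0, 67.0, 0.0 m³/s; ΣQ_DR = 750.0 m³/s.
V = ΣQ_DR · Δt = 750.0 × 900 s = 6.750 × 10^5 m³.
Over A = 10.1 km², depth = V / A = 66.8 mm.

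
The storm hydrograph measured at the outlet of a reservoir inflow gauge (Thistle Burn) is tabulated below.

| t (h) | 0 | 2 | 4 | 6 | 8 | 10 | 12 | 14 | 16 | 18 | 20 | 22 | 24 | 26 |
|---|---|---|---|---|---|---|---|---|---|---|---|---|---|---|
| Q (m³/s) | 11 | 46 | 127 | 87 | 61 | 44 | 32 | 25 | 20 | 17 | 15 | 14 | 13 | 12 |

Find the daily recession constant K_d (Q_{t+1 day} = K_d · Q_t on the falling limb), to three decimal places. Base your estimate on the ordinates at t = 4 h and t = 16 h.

Between t = 4 h and t = 16 h the flow falls from 127 to 20 m³/s over 6×2 h = 12 h.
Per-interval ratio K = (20/127)^(1/6) = 0.7349; K_d = K^(24/2) = 0.025.

K_d ≈ 0.025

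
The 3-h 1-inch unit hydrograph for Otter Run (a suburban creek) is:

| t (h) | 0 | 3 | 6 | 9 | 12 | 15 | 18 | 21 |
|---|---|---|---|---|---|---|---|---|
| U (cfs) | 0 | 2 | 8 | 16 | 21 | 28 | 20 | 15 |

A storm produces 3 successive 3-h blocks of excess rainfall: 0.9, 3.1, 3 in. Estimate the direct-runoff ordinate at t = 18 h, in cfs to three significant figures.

By discrete convolution, Q_j = Σ (P_i / 1 in) · U_{j−i}.
At t = 18 h (j=6): Q = (0.9/1)·20 + (3.1/1)·28 + (3/1)·21 = 168 cfs.

Q ≈ 168 cfs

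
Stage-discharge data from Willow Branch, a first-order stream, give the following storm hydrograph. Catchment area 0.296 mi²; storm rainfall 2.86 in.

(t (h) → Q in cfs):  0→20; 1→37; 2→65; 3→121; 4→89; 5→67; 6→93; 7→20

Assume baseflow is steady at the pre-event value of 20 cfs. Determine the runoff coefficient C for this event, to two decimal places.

ΣQ_DR = 352.0 cfs; V = ΣQ_DR·Δt = 1.267 × 10^6 ft³.
Runoff depth d = V / A = 1.843 in.
C = d / P = 1.843 / 2.86 = 0.64.

C ≈ 0.64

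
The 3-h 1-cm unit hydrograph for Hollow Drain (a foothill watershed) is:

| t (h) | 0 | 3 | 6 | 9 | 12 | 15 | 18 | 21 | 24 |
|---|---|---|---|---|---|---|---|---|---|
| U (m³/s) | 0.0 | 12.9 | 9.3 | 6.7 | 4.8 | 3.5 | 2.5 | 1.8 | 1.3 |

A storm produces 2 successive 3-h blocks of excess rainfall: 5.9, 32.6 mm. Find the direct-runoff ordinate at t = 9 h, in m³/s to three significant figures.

Q ≈ 34.3 m³/s

By discrete convolution, Q_j = Σ (P_i / 10 mm) · U_{j−i}.
At t = 9 h (j=3): Q = (5.9/10)·6.7 + (32.6/10)·9.3 = 34.3 m³/s.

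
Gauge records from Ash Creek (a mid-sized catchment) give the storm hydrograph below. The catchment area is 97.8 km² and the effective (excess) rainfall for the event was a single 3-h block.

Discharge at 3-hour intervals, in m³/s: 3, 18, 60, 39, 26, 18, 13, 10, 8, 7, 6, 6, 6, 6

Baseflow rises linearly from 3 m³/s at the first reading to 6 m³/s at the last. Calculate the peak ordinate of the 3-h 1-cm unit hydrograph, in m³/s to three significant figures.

U_p ≈ 31.4 m³/s

Direct runoff: 0.00, 14.77, 56.54, 35.31, 22.08, 13.85, 8.62, 5.38, 3.15, 1.92, 0.69, 0.46, 0.23, 0.00 m³/s; ΣQ_DR = 163.0 m³/s, peak = 56.54 m³/s.
Runoff depth d = ΣQ_DR·Δt / A = 163.0 × 10800 / (97.8 km²) = 18.00 mm.
The 1-cm UH is the DRH scaled by (10 mm)/d, so U_p = 56.54 × 10/18.00 = 31.4 m³/s.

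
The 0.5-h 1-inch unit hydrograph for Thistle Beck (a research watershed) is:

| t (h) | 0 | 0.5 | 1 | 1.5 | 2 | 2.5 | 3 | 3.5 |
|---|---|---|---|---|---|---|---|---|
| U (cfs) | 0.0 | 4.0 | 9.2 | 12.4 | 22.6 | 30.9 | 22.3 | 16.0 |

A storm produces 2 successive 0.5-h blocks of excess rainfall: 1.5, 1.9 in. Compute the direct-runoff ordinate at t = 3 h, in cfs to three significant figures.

Q ≈ 92.2 cfs

By discrete convolution, Q_j = Σ (P_i / 1 in) · U_{j−i}.
At t = 3 h (j=6): Q = (1.5/1)·22.3 + (1.9/1)·30.9 = 92.2 cfs.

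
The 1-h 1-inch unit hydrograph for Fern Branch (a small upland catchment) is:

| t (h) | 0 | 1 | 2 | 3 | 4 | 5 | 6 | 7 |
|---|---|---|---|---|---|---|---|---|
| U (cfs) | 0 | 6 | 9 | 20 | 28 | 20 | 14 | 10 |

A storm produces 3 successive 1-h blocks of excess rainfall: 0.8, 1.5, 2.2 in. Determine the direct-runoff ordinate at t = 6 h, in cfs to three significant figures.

Q ≈ 103 cfs

By discrete convolution, Q_j = Σ (P_i / 1 in) · U_{j−i}.
At t = 6 h (j=6): Q = (0.8/1)·14 + (1.5/1)·20 + (2.2/1)·28 = 103 cfs.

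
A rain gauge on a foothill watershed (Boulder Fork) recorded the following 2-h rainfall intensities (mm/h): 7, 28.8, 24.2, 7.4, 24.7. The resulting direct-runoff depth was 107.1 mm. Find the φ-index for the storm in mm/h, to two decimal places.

φ ≈ 8.05 mm/h

Only the 3 blocks with intensity above φ contribute runoff: 28.8, 24.2, 24.7 mm/h.
Σ(I−φ)·Δt = d  ⇒  (28.8+24.2+24.7 − 3φ)·2 = 107.1
φ = (77.70 − 107.1/2) / 3 = 8.05 mm/h.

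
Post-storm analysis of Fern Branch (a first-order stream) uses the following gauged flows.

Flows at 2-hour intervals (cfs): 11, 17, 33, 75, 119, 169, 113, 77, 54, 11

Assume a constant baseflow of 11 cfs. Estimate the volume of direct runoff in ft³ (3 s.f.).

V ≈ 4.10 × 10^6 ft³

Direct-runoff ordinates (Q − Q_b): 0.0, 6.0, 22.0, 64.0, 108.0, 158.0, 102.0, 66.0, 43.0, 0.0 cfs.
ΣQ_DR = 569.0 cfs.
With Δt = 2 h = 7200 s, V = ΣQ_DR · Δt = 569.0 × 7200 = 4.10 × 10^6 ft³.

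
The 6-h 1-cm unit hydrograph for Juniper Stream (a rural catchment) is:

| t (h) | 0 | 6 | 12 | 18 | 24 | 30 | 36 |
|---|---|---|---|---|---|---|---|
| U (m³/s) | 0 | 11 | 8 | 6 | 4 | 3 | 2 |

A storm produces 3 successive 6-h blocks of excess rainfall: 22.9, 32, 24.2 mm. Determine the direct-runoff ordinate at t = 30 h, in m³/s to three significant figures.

By discrete convolution, Q_j = Σ (P_i / 10 mm) · U_{j−i}.
At t = 30 h (j=5): Q = (22.9/10)·3 + (32/10)·4 + (24.2/10)·6 = 34.2 m³/s.

Q ≈ 34.2 m³/s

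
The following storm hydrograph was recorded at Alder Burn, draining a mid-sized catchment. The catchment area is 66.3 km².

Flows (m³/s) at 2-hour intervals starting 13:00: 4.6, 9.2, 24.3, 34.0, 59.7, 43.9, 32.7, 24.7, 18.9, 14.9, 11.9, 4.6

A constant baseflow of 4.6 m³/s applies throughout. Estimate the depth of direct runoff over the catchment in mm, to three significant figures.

Direct runoff: 0.0, 4.6, 19.7, 29.4, 55.1, 39.3, 28.1, 20.1, 14.3, 10.3, 7.3, 0.0 m³/s; ΣQ_DR = 228.2 m³/s.
V = ΣQ_DR · Δt = 228.2 × 7200 s = 1.643 × 10^6 m³.
Over A = 66.3 km², depth = V / A = 24.8 mm.

d ≈ 24.8 mm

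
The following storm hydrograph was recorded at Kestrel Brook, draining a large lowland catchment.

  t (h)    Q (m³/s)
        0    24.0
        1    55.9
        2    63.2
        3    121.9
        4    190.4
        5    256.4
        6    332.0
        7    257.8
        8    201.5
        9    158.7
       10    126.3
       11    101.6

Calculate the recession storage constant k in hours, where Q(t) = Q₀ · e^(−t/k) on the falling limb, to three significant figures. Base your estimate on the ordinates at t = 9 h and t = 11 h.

On the falling limb, Q drops from 158.7 to 101.6 m³/s between t = 9 h and t = 11 h (Δt = 2 h).
k = −Δt / ln(Q₂/Q₁) = −2 / ln(101.6/158.7) = 4.48 h.

k ≈ 4.48 h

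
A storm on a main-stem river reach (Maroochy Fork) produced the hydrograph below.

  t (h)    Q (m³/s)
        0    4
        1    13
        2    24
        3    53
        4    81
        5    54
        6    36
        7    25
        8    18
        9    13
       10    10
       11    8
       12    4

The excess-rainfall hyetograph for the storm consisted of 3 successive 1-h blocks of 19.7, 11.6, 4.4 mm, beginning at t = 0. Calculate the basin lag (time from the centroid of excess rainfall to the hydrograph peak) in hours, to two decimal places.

Centroid of excess rainfall: t_c = Σ P_i·t̄_i / ΣP_i = 1.0714 h (block centres at 0.5, 1.5, 2.5 h).
Hydrograph peak occurs at t = 4 h, so basin lag t_L = 4 − 1.0714 = 2.93 h.

t_L ≈ 2.93 h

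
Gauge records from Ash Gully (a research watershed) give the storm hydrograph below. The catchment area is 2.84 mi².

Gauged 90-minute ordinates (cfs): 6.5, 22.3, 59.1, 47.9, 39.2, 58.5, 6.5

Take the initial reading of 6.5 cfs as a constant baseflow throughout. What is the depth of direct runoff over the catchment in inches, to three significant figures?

d ≈ 0.159 in

Direct runoff: 0.0, 15.8, 52.6, 41.4, 32.7, 52.0, 0.0 cfs; ΣQ_DR = 194.5 cfs.
V = ΣQ_DR · Δt = 194.5 × 5400 s = 1.050 × 10^6 ft³.
Over A = 2.84 mi², depth = V / A = 0.159 in.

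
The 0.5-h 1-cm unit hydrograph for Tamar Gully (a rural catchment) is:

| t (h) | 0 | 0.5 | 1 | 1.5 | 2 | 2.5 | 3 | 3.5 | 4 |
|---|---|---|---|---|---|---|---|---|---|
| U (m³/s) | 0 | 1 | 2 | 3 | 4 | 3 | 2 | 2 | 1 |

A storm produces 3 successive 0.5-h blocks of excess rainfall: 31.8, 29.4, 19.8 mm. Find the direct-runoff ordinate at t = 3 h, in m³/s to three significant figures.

By discrete convolution, Q_j = Σ (P_i / 10 mm) · U_{j−i}.
At t = 3 h (j=6): Q = (31.8/10)·2 + (29.4/10)·3 + (19.8/10)·4 = 23.1 m³/s.

Q ≈ 23.1 m³/s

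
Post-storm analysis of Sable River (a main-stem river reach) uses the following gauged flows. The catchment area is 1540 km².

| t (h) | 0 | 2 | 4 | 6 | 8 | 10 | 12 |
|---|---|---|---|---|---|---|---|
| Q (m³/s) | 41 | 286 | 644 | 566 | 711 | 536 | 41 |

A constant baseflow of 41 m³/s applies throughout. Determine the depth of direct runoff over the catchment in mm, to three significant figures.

d ≈ 11.9 mm

Direct runoff: 0.0, 245.0, 603.0, 525.0, 670.0, 495.0, 0.0 m³/s; ΣQ_DR = 2538 m³/s.
V = ΣQ_DR · Δt = 2538 × 7200 s = 1.827 × 10^7 m³.
Over A = 1540 km², depth = V / A = 11.9 mm.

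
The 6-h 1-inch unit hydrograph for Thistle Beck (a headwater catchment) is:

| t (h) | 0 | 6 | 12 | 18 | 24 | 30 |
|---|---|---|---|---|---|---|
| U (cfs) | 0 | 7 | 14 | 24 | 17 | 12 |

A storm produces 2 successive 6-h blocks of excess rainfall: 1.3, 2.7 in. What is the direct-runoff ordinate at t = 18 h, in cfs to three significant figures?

By discrete convolution, Q_j = Σ (P_i / 1 in) · U_{j−i}.
At t = 18 h (j=3): Q = (1.3/1)·24 + (2.7/1)·14 = 69.0 cfs.

Q ≈ 69.0 cfs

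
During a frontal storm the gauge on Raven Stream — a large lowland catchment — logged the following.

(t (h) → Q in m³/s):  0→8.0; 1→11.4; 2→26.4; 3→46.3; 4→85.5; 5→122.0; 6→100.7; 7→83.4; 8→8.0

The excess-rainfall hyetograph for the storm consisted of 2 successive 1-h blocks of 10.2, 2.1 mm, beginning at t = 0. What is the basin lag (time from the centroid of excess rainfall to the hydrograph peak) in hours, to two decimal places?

t_L ≈ 4.33 h

Centroid of excess rainfall: t_c = Σ P_i·t̄_i / ΣP_i = 0.6707 h (block centres at 0.5, 1.5 h).
Hydrograph peak occurs at t = 5 h, so basin lag t_L = 5 − 0.6707 = 4.33 h.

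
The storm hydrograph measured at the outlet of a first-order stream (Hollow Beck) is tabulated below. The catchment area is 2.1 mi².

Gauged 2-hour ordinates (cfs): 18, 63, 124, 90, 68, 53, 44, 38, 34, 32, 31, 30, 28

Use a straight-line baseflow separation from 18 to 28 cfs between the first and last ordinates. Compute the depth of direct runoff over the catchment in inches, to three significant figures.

Direct runoff: 0.00, 44.17, 104.33, 69.50, 46.67, 30.83, 21.00, 14.17, 9.33, 6.50, 4.67, 2.83, 0.00 cfs; ΣQ_DR = 354.0 cfs.
V = ΣQ_DR · Δt = 354.0 × 7200 s = 2.549 × 10^6 ft³.
Over A = 2.1 mi², depth = V / A = 0.522 in.

d ≈ 0.522 in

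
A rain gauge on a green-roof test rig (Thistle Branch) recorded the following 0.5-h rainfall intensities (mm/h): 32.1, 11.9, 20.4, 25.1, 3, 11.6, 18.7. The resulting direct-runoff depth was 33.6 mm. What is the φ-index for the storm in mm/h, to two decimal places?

Only the 6 blocks with intensity above φ contribute runoff: 32.1, 11.9, 20.4, 25.1, 11.6, 18.7 mm/h.
Σ(I−φ)·Δt = d  ⇒  (32.1+11.9+20.4+25.1+11.6+18.7 − 6φ)·0.5 = 33.6
φ = (119.8 − 33.6/0.5) / 6 = 8.77 mm/h.

φ ≈ 8.77 mm/h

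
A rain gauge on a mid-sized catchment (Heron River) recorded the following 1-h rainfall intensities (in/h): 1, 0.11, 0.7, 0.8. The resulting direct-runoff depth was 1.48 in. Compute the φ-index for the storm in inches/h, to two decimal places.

Only the 3 blocks with intensity above φ contribute runoff: 1, 0.7, 0.8 in/h.
Σ(I−φ)·Δt = d  ⇒  (1+0.7+0.8 − 3φ)·1 = 1.48
φ = (2.500 − 1.48/1) / 3 = 0.34 in/h.

φ ≈ 0.34 in/h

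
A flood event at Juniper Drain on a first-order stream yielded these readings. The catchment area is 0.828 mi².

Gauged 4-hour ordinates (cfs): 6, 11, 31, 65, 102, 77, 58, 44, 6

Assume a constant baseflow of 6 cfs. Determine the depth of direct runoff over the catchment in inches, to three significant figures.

d ≈ 2.59 in

Direct runoff: 0.0, 5.0, 25.0, 59.0, 96.0, 71.0, 52.0, 38.0, 0.0 cfs; ΣQ_DR = 346.0 cfs.
V = ΣQ_DR · Δt = 346.0 × 14400 s = 4.982 × 10^6 ft³.
Over A = 0.828 mi², depth = V / A = 2.59 in.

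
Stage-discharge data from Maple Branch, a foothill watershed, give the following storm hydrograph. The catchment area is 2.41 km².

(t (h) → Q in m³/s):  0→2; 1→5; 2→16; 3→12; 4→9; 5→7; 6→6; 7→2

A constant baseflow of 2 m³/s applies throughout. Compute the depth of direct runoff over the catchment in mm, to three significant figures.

Direct runoff: 0.0, 3.0, 14.0, 10.0, 7.0, 5.0, 4.0, 0.0 m³/s; ΣQ_DR = 43.00 m³/s.
V = ΣQ_DR · Δt = 43.00 × 3600 s = 1.548 × 10^5 m³.
Over A = 2.41 km², depth = V / A = 64.2 mm.

d ≈ 64.2 mm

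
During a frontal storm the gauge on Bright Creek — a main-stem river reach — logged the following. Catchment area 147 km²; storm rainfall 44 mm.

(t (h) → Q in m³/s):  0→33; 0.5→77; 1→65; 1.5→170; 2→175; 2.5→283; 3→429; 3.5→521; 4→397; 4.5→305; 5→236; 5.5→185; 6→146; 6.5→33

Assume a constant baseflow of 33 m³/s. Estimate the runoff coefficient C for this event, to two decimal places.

ΣQ_DR = 2593 m³/s; V = ΣQ_DR·Δt = 4.667 × 10^6 m³.
Runoff depth d = V / A = 31.75 mm.
C = d / P = 31.75 / 44 = 0.72.

C ≈ 0.72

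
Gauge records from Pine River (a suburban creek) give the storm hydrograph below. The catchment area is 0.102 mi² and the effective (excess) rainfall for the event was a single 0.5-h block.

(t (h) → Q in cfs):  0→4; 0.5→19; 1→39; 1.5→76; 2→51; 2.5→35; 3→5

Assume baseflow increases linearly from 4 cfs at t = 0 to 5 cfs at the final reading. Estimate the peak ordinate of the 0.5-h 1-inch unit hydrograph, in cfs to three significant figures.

Direct runoff: 0.00, 14.83, 34.67, 71.50, 46.33, 30.17, 0.00 cfs; ΣQ_DR = 197.5 cfs, peak = 71.50 cfs.
Runoff depth d = ΣQ_DR·Δt / A = 197.5 × 1800 / (0.102 mi²) = 1.500 in.
The 1-inch UH is the DRH scaled by (1 in)/d, so U_p = 71.50 × 1/1.500 = 47.7 cfs.

U_p ≈ 47.7 cfs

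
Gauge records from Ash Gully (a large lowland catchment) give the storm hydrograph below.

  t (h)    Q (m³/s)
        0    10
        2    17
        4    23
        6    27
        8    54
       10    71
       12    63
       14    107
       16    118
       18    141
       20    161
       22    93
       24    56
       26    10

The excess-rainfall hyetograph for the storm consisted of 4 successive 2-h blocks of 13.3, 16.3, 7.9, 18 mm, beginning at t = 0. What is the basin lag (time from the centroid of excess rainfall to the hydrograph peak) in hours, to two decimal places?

t_L ≈ 15.90 h

Centroid of excess rainfall: t_c = Σ P_i·t̄_i / ΣP_i = 4.1027 h (block centres at 1, 3, 5, 7 h).
Hydrograph peak occurs at t = 20 h, so basin lag t_L = 20 − 4.1027 = 15.90 h.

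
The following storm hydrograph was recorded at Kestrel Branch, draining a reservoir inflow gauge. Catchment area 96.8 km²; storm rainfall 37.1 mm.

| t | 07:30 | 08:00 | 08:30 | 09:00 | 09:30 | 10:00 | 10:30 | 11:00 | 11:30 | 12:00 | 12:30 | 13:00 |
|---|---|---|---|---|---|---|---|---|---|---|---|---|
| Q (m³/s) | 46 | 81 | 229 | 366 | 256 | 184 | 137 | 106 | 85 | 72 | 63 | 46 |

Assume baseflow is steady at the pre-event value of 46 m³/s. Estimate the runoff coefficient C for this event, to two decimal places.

ΣQ_DR = 1119 m³/s; V = ΣQ_DR·Δt = 2.014 × 10^6 m³.
Runoff depth d = V / A = 20.81 mm.
C = d / P = 20.81 / 37.1 = 0.56.

C ≈ 0.56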